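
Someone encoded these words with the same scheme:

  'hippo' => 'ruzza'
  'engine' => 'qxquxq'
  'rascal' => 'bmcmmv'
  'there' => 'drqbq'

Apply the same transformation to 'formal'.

The rule splits by letter class: vowels +12, consonants +10.
For formal: f(cons)+10=p, o(vowel)+12=a, r(cons)+10=b, m(cons)+10=w, a(vowel)+12=m, l(cons)+10=v.

pabwmv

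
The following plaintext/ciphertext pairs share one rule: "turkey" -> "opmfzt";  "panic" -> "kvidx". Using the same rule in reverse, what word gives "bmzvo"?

Compare letters: t→o is +21, u→p is +21, r→m is +21 — a constant shift. Every letter moves 21 places later in the alphabet, wrapping around z→a.
Reversing it on bmzvo: b−21=g, m−21=r, z−21=e, v−21=a, o−21=t.

great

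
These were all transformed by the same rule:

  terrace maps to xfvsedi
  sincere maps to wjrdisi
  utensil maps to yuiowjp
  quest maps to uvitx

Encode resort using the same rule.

vfwpvu

It's a Vigenère-style cipher with numeric key [4,1]: position i shifts by key[i mod 2].
For resort: r+4=v, e+1=f, s+4=w, o+1=p, r+4=v, t+1=u.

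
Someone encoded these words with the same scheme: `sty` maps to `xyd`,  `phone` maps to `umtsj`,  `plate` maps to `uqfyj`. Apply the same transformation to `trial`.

ywnfq

Every letter moves 5 places later in the alphabet, wrapping around z→a.
Applying it to trial: t+5=y, r+5=w, i+5=n, a+5=f, l+5=q.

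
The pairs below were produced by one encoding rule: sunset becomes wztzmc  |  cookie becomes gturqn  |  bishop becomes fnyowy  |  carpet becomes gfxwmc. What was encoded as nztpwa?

In sunset: s→w is +4, u→z is +5, n→t is +6, s→z is +7 — the shift increases by 1 each position. Letter i (0-indexed) is shifted by i+4, so successive shifts are 4, 5, 6, ….
Decoding nztpwa: n−4=j, z−5=u, t−6=n, p−7=i, w−8=o, a−9=r.

junior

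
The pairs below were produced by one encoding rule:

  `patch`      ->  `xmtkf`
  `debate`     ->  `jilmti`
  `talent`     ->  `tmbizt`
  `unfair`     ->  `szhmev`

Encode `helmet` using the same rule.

This is an affine cipher: with a=0,…,z=25, each position x becomes (25x+12) mod 26.
Applying it to helmet: h(7)→25·7+12≡5=f; e(4)→25·4+12≡8=i; l(11)→25·11+12≡1=b; m(12)→25·12+12≡0=a; e(4)→25·4+12≡8=i; t(19)→25·19+12≡19=t (all mod 26).

fibait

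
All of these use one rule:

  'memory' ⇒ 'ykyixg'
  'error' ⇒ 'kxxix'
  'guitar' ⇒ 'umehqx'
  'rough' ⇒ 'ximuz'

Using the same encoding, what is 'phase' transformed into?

nzqck

m(12)→y(24) and e(4)→k(10) fit y≡5x+16 (mod 26); the inverse of 5 mod 26 is 21. Treating letters as 0–25, the rule is x ↦ 5x + 16 (mod 26).
On phase: p(15)→5·15+16≡13=n; h(7)→5·7+16≡25=z; a(0)→5·0+16≡16=q; s(18)→5·18+16≡2=c; e(4)→5·4+16≡10=k (all mod 26).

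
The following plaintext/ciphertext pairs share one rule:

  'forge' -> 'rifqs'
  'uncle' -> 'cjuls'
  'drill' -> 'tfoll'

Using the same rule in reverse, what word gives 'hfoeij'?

Each letter's alphabet position (a=0..z=25) is mapped through 25·x+22 mod 26 — an affine cipher.
Undoing it on hfoeij: h(7)→25·(7−22)≡15=p; f(5)→25·(5−22)≡17=r; o(14)→25·(14−22)≡8=i; e(4)→25·(4−22)≡18=s; i(8)→25·(8−22)≡14=o; j(9)→25·(9−22)≡13=n (all mod 26).

prison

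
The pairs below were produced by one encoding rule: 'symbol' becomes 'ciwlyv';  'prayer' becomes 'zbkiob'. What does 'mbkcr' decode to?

Compare letters: s→c is +10, y→i is +10, m→w is +10 — a constant shift. Each letter is shifted forward by 10 in the alphabet (a Caesar shift of +10).
Decoding mbkcr: m−10=c, b−10=r, k−10=a, c−10=s, r−10=h.

crash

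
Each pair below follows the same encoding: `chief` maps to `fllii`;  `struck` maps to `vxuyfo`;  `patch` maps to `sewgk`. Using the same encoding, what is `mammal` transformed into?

pepqdp

Shifts by position in chief: pos 0: c→f (+3), pos 1: h→l (+4), pos 2: i→l (+3), pos 3: e→i (+4) — repeating every 2. It's a Vigenère-style cipher with numeric key [3,4]: position i shifts by key[i mod 2].
Applying it to mammal: m+3=p, a+4=e, m+3=p, m+4=q, a+3=d, l+4=p.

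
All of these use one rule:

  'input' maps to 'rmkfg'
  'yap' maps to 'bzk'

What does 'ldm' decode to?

Each pair mirrors across the alphabet (i↔r, n↔m, p↔k): positions sum to 25. This is the alphabet-reversal cipher (Atbash): a becomes z, b becomes y, etc.
Decoding ldm: l↔o, d↔w, m↔n.

own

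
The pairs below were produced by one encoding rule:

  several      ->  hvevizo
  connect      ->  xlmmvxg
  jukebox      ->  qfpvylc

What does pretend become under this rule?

kivgvmw

Letters are reflected about the middle of the alphabet (position → 25−position): Atbash.
For pretend: p↔k, r↔i, e↔v, t↔g, e↔v, n↔m, d↔w.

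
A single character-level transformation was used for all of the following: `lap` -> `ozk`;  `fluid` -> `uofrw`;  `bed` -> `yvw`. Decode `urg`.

Each pair mirrors across the alphabet (l↔o, a↔z, p↔k): positions sum to 25. Each letter is replaced by its mirror in the alphabet: a↔z, b↔y, c↔x, and so on (the Atbash cipher).
Decoding urg: u↔f, r↔i, g↔t.

fit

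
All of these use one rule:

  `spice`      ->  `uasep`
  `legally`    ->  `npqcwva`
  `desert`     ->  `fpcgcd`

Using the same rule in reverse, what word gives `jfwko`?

humid

Shifts by position in spice: pos 0: s→u (+2), pos 1: p→a (+11), pos 2: i→s (+10), pos 3: c→e (+2), pos 4: e→p (+11) — repeating every 3. The shifts repeat in a cycle of length 3: positions 0,1,… shift by +2, +11, +10, then the pattern repeats.
Reversing it on jfwko: j−2=h, f−11=u, w−10=m, k−2=i, o−11=d.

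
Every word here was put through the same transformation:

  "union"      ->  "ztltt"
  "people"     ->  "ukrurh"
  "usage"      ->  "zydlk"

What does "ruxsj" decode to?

mound

Shifts by position in union: pos 0: u→z (+5), pos 1: n→t (+6), pos 2: i→l (+3), pos 3: o→t (+5), pos 4: n→t (+6) — repeating every 3. It's a Vigenère-style cipher with numeric key [5,6,3]: position i shifts by key[i mod 3].
Reversing it on ruxsj: r−5=m, u−6=o, x−3=u, s−5=n, j−6=d.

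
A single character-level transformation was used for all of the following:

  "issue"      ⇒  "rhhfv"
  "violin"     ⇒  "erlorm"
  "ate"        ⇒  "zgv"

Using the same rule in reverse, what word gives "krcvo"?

This is the alphabet-reversal cipher (Atbash): a becomes z, b becomes y, etc.
Reversing it on krcvo: k↔p, r↔i, c↔x, v↔e, o↔l.

pixel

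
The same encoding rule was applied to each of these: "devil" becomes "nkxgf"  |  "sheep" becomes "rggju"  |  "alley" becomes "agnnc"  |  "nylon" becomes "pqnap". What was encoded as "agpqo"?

money

The output letters match the input read backwards, each shifted +2: devil reversed is lived. The word is reversed, then every letter is shifted forward by 2.
Reversing it on agpqo: shift back: a−2=y, g−2=e, p−2=n, q−2=o, o−2=m → yenom; then reverse → money.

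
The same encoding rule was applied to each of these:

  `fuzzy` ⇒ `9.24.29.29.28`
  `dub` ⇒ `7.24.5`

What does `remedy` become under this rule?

21.8.16.8.7.28

Letters become their 1-based position plus 3 (so a→4, b→5, …).
For remedy: r=18→21, e=5→8, m=13→16, e=5→8, d=4→7, y=25→28.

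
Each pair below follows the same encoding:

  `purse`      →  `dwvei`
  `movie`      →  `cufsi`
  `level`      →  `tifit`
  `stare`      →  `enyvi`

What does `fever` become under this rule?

p(15)→d(3) and u(20)→w(22) fit y≡9x+24 (mod 26); the inverse of 9 mod 26 is 3. Each letter's alphabet position (a=0..z=25) is mapped through 9·x+24 mod 26 — an affine cipher.
For fever: f(5)→9·5+24≡17=r; e(4)→9·4+24≡8=i; v(21)→9·21+24≡5=f; e(4)→9·4+24≡8=i; r(17)→9·17+24≡21=v (all mod 26).

rifiv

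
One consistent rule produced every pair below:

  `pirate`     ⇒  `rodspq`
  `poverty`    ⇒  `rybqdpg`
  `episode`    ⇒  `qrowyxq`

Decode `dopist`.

p(15)→r(17) and i(8)→o(14) fit y≡19x+18 (mod 26); the inverse of 19 mod 26 is 11. Treating letters as 0–25, the rule is x ↦ 19x + 18 (mod 26).
Reversing it on dopist: d(3)→11·(3−18)≡17=r; o(14)→11·(14−18)≡8=i; p(15)→11·(15−18)≡19=t; i(8)→11·(8−18)≡20=u; s(18)→11·(18−18)≡0=a; t(19)→11·(19−18)≡11=l (all mod 26).

ritual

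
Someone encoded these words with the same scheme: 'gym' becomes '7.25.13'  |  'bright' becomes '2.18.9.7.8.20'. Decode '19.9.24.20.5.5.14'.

sixteen

g is letter #7 and maps to 7: an offset of 0. Letters become their 1-indexed alphabet positions: a=1 … z=26.
Undoing it on 19.9.24.20.5.5.14: 19=s, 9=i, 24=x, 20=t, 5=e, 5=e, 14=n.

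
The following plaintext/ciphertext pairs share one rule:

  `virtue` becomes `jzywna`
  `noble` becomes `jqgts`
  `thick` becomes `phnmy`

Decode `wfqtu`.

polar

The output letters match the input read backwards, each shifted +5: virtue reversed is eutriv. The word is reversed, then every letter is shifted forward by 5.
Undoing it on wfqtu: shift back: w−5=r, f−5=a, q−5=l, t−5=o, u−5=p → ralop; then reverse → polar.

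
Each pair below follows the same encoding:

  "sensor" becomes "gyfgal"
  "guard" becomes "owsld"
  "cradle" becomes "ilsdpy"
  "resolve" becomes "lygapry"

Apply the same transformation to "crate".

s(18)→g(6) and e(4)→y(24) fit y≡21x+18 (mod 26); the inverse of 21 mod 26 is 5. This is an affine cipher: with a=0,…,z=25, each position x becomes (21x+18) mod 26.
Applying it to crate: c(2)→21·2+18≡8=i; r(17)→21·17+18≡11=l; a(0)→21·0+18≡18=s; t(19)→21·19+18≡1=b; e(4)→21·4+18≡24=y (all mod 26).

ilsby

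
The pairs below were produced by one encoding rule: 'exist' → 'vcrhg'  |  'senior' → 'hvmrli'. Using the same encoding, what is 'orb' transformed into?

Each letter is replaced by its mirror in the alphabet: a↔z, b↔y, c↔x, and so on (the Atbash cipher).
On orb: o↔l, r↔i, b↔y.

liy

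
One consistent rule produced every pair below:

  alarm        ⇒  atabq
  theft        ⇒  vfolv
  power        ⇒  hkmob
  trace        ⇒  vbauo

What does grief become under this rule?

ibcol

a(0)→a(0) and l(11)→t(19) fit y≡23x+0 (mod 26); the inverse of 23 mod 26 is 17. This is an affine cipher: with a=0,…,z=25, each position x becomes (23x+0) mod 26.
For grief: g(6)→23·6+0≡8=i; r(17)→23·17+0≡1=b; i(8)→23·8+0≡2=c; e(4)→23·4+0≡14=o; f(5)→23·5+0≡11=l (all mod 26).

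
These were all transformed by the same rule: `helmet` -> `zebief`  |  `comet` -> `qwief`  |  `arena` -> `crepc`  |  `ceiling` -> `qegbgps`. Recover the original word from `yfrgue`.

strike

Each letter's alphabet position (a=0..z=25) is mapped through 7·x+2 mod 26 — an affine cipher.
Undoing it on yfrgue: y(24)→15·(24−2)≡18=s; f(5)→15·(5−2)≡19=t; r(17)→15·(17−2)≡17=r; g(6)→15·(6−2)≡8=i; u(20)→15·(20−2)≡10=k; e(4)→15·(4−2)≡4=e (all mod 26).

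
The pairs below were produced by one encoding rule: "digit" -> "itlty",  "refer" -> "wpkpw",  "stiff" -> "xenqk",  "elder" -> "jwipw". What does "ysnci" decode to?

Shifts by position in digit: pos 0: d→i (+5), pos 1: i→t (+11), pos 2: g→l (+5), pos 3: i→t (+11) — repeating every 2. The shifts repeat in a cycle of length 2: positions 0,1,… shift by +5, +11, then the pattern repeats.
Decoding ysnci: y−5=t, s−11=h, n−5=i, c−11=r, i−5=d.

third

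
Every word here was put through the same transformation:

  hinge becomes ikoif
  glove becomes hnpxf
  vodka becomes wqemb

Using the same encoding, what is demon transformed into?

The shifts repeat in a cycle of length 2: positions 0,1,… shift by +1, +2, then the pattern repeats.
For demon: d+1=e, e+2=g, m+1=n, o+2=q, n+1=o.

egnqo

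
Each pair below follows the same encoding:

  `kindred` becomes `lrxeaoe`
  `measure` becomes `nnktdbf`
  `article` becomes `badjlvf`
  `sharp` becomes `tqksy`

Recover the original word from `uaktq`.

trash

Shifts by position in kindred: pos 0: k→l (+1), pos 1: i→r (+9), pos 2: n→x (+10), pos 3: d→e (+1), pos 4: r→a (+9), pos 5: e→o (+10) — repeating every 3. A repeating key of period 3 is used — shifts +1, +9, +10 over and over.
Reversing it on uaktq: u−1=t, a−9=r, k−10=a, t−1=s, q−9=h.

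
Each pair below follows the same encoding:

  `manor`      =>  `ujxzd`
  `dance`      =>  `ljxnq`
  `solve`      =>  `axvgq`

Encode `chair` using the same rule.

kqktd

In manor: m→u is +8, a→j is +9, n→x is +10, o→z is +11 — the shift increases by 1 each position. The shift increases by 1 at each position, starting from +8: 8, 9, 10, ….
Applying it to chair: c+8=k, h+9=q, a+10=k, i+11=t, r+12=d.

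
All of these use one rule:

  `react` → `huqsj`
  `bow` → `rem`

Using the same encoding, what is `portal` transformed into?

fehjqb

Compare letters: r→h is +16, e→u is +16, a→q is +16 — a constant shift. It's a constant shift of +16 (ROT16).
For portal: p+16=f, o+16=e, r+16=h, t+16=j, a+16=q, l+16=b.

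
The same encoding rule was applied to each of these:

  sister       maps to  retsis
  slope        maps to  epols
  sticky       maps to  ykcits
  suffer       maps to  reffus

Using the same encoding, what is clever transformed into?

The output letters match the input read backwards: sister reversed is retsis. It's just the letters in reverse order.
For clever: reverse → revelc.

revelc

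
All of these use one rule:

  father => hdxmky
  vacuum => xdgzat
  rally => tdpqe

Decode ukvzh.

shrub

In father: f→h is +2, a→d is +3, t→x is +4, h→m is +5 — the shift increases by 1 each position. Each letter shifts forward by (position + 2), i.e. 2, 3, 4, … — the shift grows by one for each successive letter.
Reversing it on ukvzh: u−2=s, k−3=h, v−4=r, z−5=u, h−6=b.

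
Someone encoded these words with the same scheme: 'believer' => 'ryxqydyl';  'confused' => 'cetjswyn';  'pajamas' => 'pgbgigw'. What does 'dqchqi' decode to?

victim

Each letter's alphabet position (a=0..z=25) is mapped through 11·x+6 mod 26 — an affine cipher.
Reversing it on dqchqi: d(3)→19·(3−6)≡21=v; q(16)→19·(16−6)≡8=i; c(2)→19·(2−6)≡2=c; h(7)→19·(7−6)≡19=t; q(16)→19·(16−6)≡8=i; i(8)→19·(8−6)≡12=m (all mod 26).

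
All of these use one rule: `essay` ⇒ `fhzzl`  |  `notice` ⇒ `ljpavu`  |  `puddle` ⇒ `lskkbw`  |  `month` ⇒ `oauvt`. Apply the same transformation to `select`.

The output letters match the input read backwards, each shifted +7: essay reversed is yasse. The word is reversed, then every letter is shifted forward by 7.
On select: reverse → tceles; then shift: t+7=a, c+7=j, e+7=l, l+7=s, e+7=l, s+7=z.

ajlslz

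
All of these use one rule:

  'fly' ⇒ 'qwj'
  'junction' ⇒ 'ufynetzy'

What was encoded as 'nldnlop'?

Compare letters: f→q is +11, l→w is +11, y→j is +11 — a constant shift. Every letter moves 11 places later in the alphabet, wrapping around z→a.
Reversing it on nldnlop: n−11=c, l−11=a, d−11=s, n−11=c, l−11=a, o−11=d, p−11=e.

cascade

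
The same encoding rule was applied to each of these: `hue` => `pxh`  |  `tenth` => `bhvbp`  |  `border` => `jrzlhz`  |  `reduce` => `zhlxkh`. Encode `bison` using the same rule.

jlarv

The shift depends on letter class: consonant h→p is +8, but vowel u→x is +3. The rule splits by letter class: vowels +3, consonants +8.
Applying it to bison: b(cons)+8=j, i(vowel)+3=l, s(cons)+8=a, o(vowel)+3=r, n(cons)+8=v.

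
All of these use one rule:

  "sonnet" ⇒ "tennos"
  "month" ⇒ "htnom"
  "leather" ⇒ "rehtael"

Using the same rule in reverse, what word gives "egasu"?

The output letters match the input read backwards: sonnet reversed is tennos. The word is simply reversed.
Undoing it on egasu: then reverse → usage.

usage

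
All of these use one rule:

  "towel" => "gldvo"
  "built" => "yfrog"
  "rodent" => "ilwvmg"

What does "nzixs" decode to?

Each pair mirrors across the alphabet (t↔g, o↔l, w↔d): positions sum to 25. Letters are reflected about the middle of the alphabet (position → 25−position): Atbash.
Undoing it on nzixs: n↔m, z↔a, i↔r, x↔c, s↔h.

march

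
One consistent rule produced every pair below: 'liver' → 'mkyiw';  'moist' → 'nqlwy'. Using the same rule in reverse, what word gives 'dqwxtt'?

Each letter shifts forward by (position + 1), i.e. 1, 2, 3, … — the shift grows by one for each successive letter.
Decoding dqwxtt: d−1=c, q−2=o, w−3=t, x−4=t, t−5=o, t−6=n.

cotton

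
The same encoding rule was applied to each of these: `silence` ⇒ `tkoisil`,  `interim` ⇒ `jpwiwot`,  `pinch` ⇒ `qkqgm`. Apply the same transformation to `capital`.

dcsmygs

In silence: s→t is +1, i→k is +2, l→o is +3, e→i is +4 — the shift increases by 1 each position. The shift increases by 1 at each position, starting from +1: 1, 2, 3, ….
On capital: c+1=d, a+2=c, p+3=s, i+4=m, t+5=y, a+6=g, l+7=s.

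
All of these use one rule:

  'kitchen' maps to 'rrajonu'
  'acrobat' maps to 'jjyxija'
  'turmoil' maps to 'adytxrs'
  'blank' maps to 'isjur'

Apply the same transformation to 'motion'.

txarxu

Two shifts are in play — +9 for a/e/i/o/u, +7 for every other letter.
Applying it to motion: m(cons)+7=t, o(vowel)+9=x, t(cons)+7=a, i(vowel)+9=r, o(vowel)+9=x, n(cons)+7=u.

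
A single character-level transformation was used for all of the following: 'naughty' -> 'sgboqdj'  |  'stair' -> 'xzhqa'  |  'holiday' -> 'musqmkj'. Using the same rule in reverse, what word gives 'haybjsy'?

curtain

In naughty: n→s is +5, a→g is +6, u→b is +7, g→o is +8 — the shift increases by 1 each position. Each letter shifts forward by (position + 5), i.e. 5, 6, 7, … — the shift grows by one for each successive letter.
Undoing it on haybjsy: h−5=c, a−6=u, y−7=r, b−8=t, j−9=a, s−10=i, y−11=n.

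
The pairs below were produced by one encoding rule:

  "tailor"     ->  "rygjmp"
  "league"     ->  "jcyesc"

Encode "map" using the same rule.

Each letter is shifted forward by 24 in the alphabet (a Caesar shift of +24).
Applying it to map: m+24=k, a+24=y, p+24=n.

kyn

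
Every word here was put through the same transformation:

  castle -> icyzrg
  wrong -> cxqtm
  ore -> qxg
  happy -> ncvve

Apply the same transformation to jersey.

The rule splits by letter class: vowels +2, consonants +6.
Applying it to jersey: j(cons)+6=p, e(vowel)+2=g, r(cons)+6=x, s(cons)+6=y, e(vowel)+2=g, y(cons)+6=e.

pgxyge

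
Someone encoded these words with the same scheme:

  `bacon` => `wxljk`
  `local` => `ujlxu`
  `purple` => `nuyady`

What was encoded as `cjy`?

The output letters match the input read backwards, each shifted +9: bacon reversed is nocab. The word is reversed, then every letter is shifted forward by 9.
Undoing it on cjy: shift back: c−9=t, j−9=a, y−9=p → tap; then reverse → pat.

pat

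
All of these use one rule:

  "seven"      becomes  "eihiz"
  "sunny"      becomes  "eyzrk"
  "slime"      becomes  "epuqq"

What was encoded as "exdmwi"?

It's a Vigenère-style cipher with numeric key [12,4]: position i shifts by key[i mod 2].
Decoding exdmwi: e−12=s, x−4=t, d−12=r, m−4=i, w−12=k, i−4=e.

strike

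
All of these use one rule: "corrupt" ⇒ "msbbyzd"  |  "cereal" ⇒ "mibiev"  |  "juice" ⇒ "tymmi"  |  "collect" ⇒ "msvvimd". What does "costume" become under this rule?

Vowels shift forward by 4 and consonants shift forward by 10.
For costume: c(cons)+10=m, o(vowel)+4=s, s(cons)+10=c, t(cons)+10=d, u(vowel)+4=y, m(cons)+10=w, e(vowel)+4=i.

mscdywi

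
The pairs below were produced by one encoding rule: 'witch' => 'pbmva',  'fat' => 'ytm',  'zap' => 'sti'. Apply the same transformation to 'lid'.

Each letter is shifted forward by 19 in the alphabet (a Caesar shift of +19).
For lid: l+19=e, i+19=b, d+19=w.

ebw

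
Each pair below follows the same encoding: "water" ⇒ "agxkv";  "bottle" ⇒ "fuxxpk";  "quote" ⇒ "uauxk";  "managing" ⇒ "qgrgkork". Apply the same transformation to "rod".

vuh

The shift depends on letter class: consonant w→a is +4, but vowel a→g is +6. Vowels shift forward by 6 and consonants shift forward by 4.
Applying it to rod: r(cons)+4=v, o(vowel)+6=u, d(cons)+4=h.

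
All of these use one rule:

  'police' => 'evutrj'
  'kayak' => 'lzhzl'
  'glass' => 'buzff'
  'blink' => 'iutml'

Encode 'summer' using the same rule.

p(15)→e(4) and o(14)→v(21) fit y≡9x+25 (mod 26); the inverse of 9 mod 26 is 3. Each letter's alphabet position (a=0..z=25) is mapped through 9·x+25 mod 26 — an affine cipher.
For summer: s(18)→9·18+25≡5=f; u(20)→9·20+25≡23=x; m(12)→9·12+25≡3=d; m(12)→9·12+25≡3=d; e(4)→9·4+25≡9=j; r(17)→9·17+25≡22=w (all mod 26).

fxddjw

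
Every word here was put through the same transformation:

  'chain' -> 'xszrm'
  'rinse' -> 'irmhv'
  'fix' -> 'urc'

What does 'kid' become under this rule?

Each pair mirrors across the alphabet (c↔x, h↔s, a↔z): positions sum to 25. Each letter is replaced by its mirror in the alphabet: a↔z, b↔y, c↔x, and so on (the Atbash cipher).
Applying it to kid: k↔p, i↔r, d↔w.

prw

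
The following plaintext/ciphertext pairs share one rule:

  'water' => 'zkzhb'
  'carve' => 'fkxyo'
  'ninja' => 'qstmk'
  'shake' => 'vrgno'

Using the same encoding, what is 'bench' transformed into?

eotfr

Shifts by position in water: pos 0: w→z (+3), pos 1: a→k (+10), pos 2: t→z (+6), pos 3: e→h (+3), pos 4: r→b (+10) — repeating every 3. The shifts repeat in a cycle of length 3: positions 0,1,… shift by +3, +10, +6, then the pattern repeats.
On bench: b+3=e, e+10=o, n+6=t, c+3=f, h+10=r.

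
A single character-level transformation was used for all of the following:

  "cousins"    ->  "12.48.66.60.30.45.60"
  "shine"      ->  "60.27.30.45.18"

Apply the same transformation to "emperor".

The formula is n = 3×(alphabet index, a=1) + 3.
For emperor: e=5→18, m=13→42, p=16→51, e=5→18, r=18→57, o=15→48, r=18→57.

18.42.51.18.57.48.57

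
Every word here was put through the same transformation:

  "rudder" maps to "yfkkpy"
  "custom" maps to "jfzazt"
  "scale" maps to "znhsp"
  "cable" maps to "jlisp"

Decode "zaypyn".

Shifts by position in rudder: pos 0: r→y (+7), pos 1: u→f (+11), pos 2: d→k (+7), pos 3: d→k (+7), pos 4: e→p (+11), pos 5: r→y (+7) — repeating every 3. It's a Vigenère-style cipher with numeric key [7,11,7]: position i shifts by key[i mod 3].
Reversing it on zaypyn: z−7=s, a−11=p, y−7=r, p−7=i, y−11=n, n−7=g.

spring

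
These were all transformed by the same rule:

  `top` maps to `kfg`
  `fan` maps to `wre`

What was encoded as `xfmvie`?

govern

Compare letters: t→k is +17, o→f is +17, p→g is +17 — a constant shift. Every letter moves 17 places later in the alphabet, wrapping around z→a.
Undoing it on xfmvie: x−17=g, f−17=o, m−17=v, v−17=e, i−17=r, e−17=n.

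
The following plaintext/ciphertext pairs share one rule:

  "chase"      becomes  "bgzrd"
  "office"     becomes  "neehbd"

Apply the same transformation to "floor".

Every letter moves 25 places later in the alphabet, wrapping around z→a.
For floor: f+25=e, l+25=k, o+25=n, o+25=n, r+25=q.

eknnq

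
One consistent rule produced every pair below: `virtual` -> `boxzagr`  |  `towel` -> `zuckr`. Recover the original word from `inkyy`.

chess

Compare letters: v→b is +6, i→o is +6, r→x is +6 — a constant shift. This is a Caesar cipher with shift 6.
Reversing it on inkyy: i−6=c, n−6=h, k−6=e, y−6=s, y−6=s.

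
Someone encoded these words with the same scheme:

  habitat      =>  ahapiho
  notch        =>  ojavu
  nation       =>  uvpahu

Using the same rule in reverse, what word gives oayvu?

The output letters match the input read backwards, each shifted +7: habitat reversed is tatibah. Two steps: reverse the string, then apply a Caesar shift of +7.
Undoing it on oayvu: shift back: o−7=h, a−7=t, y−7=r, v−7=o, u−7=n → htron; then reverse → north.

north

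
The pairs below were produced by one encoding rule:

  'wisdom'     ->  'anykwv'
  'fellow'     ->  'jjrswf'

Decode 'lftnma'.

hanger

In wisdom: w→a is +4, i→n is +5, s→y is +6, d→k is +7 — the shift increases by 1 each position. Each letter shifts forward by (position + 4), i.e. 4, 5, 6, … — the shift grows by one for each successive letter.
Decoding lftnma: l−4=h, f−5=a, t−6=n, n−7=g, m−8=e, a−9=r.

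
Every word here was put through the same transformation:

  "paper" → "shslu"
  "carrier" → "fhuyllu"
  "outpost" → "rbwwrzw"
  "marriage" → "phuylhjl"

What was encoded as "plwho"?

metal

It's a Vigenère-style cipher with numeric key [3,7]: position i shifts by key[i mod 2].
Undoing it on plwho: p−3=m, l−7=e, w−3=t, h−7=a, o−3=l.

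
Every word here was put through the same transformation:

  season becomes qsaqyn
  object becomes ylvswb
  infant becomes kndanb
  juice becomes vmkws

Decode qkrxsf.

silver

s(18)→q(16) and e(4)→s(18) fit y≡11x+0 (mod 26); the inverse of 11 mod 26 is 19. This is an affine cipher: with a=0,…,z=25, each position x becomes (11x+0) mod 26.
Reversing it on qkrxsf: q(16)→19·(16−0)≡18=s; k(10)→19·(10−0)≡8=i; r(17)→19·(17−0)≡11=l; x(23)→19·(23−0)≡21=v; s(18)→19·(18−0)≡4=e; f(5)→19·(5−0)≡17=r (all mod 26).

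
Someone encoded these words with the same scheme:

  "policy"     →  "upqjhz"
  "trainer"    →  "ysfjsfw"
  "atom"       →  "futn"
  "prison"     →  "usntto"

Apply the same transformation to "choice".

hitjhf

Shifts by position in policy: pos 0: p→u (+5), pos 1: o→p (+1), pos 2: l→q (+5), pos 3: i→j (+1) — repeating every 2. A repeating key of period 2 is used — shifts +5, +1 over and over.
On choice: c+5=h, h+1=i, o+5=t, i+1=j, c+5=h, e+1=f.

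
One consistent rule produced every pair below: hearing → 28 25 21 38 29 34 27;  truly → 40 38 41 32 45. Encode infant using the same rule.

29 34 26 21 34 40

h is letter #8 and maps to 28: an offset of 20. Each letter is replaced by its alphabet position (a=1..z=26) + 20.
Applying it to infant: i=9→29, n=14→34, f=6→26, a=1→21, n=14→34, t=20→40.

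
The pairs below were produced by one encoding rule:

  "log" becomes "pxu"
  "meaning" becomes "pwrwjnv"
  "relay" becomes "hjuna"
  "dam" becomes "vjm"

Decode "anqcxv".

The output letters match the input read backwards, each shifted +9: log reversed is gol. Two steps: reverse the string, then apply a Caesar shift of +9.
Undoing it on anqcxv: shift back: a−9=r, n−9=e, q−9=h, c−9=t, x−9=o, v−9=m → rehtom; then reverse → mother.

mother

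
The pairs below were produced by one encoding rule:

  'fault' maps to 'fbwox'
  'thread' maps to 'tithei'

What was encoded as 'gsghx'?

greet

In fault: f→f is +0, a→b is +1, u→w is +2, l→o is +3 — the shift increases by 1 each position. Each letter shifts forward by its position index (0, 1, 2, …) — the shift grows by one for each successive letter.
Undoing it on gsghx: g−0=g, s−1=r, g−2=e, h−3=e, x−4=t.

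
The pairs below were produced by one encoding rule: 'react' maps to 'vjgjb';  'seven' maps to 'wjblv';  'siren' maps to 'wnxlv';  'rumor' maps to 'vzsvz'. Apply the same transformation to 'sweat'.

In react: r→v is +4, e→j is +5, a→g is +6, c→j is +7 — the shift increases by 1 each position. The shift increases by 1 at each position, starting from +4: 4, 5, 6, ….
For sweat: s+4=w, w+5=b, e+6=k, a+7=h, t+8=b.

wbkhb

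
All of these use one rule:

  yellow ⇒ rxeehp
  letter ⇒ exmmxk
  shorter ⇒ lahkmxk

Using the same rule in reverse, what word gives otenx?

Compare letters: y→r is +19, e→x is +19, l→e is +19 — a constant shift. This is a Caesar cipher with shift 19.
Decoding otenx: o−19=v, t−19=a, e−19=l, n−19=u, x−19=e.

value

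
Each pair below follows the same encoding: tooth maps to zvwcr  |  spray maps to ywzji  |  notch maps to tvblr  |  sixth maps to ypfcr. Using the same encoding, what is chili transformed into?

The shift increases by 1 at each position, starting from +6: 6, 7, 8, ….
Applying it to chili: c+6=i, h+7=o, i+8=q, l+9=u, i+10=s.

ioqus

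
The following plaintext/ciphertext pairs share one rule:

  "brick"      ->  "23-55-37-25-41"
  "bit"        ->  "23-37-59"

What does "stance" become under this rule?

b(#2)→23 and r(#18)→55: differences scale by 2, so n = 2·pos + 19. The formula is n = 2×(alphabet index, a=1) + 19.
Applying it to stance: s=19→57, t=20→59, a=1→21, n=14→47, c=3→25, e=5→29.

57-59-21-47-25-29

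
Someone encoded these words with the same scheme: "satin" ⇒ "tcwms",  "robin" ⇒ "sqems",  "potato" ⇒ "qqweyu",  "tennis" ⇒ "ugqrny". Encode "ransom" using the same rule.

In satin: s→t is +1, a→c is +2, t→w is +3, i→m is +4 — the shift increases by 1 each position. Letter i (0-indexed) is shifted by i+1, so successive shifts are 1, 2, 3, ….
Applying it to ransom: r+1=s, a+2=c, n+3=q, s+4=w, o+5=t, m+6=s.

scqwts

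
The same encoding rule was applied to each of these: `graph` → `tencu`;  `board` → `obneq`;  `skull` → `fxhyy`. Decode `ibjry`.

Compare letters: g→t is +13, r→e is +13, a→n is +13 — a constant shift. Each letter is shifted forward by 13 in the alphabet (a Caesar shift of +13).
Reversing it on ibjry: i−13=v, b−13=o, j−13=w, r−13=e, y−13=l.

vowel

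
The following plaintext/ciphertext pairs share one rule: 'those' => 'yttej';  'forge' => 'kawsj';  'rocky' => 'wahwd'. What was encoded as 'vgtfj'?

It's a Vigenère-style cipher with numeric key [5,12]: position i shifts by key[i mod 2].
Undoing it on vgtfj: v−5=q, g−12=u, t−5=o, f−12=t, j−5=e.

quote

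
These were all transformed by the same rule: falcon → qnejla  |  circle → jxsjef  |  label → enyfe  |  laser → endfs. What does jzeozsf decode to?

culture

Treating letters as 0–25, the rule is x ↦ 11x + 13 (mod 26).
Undoing it on jzeozsf: j(9)→19·(9−13)≡2=c; z(25)→19·(25−13)≡20=u; e(4)→19·(4−13)≡11=l; o(14)→19·(14−13)≡19=t; z(25)→19·(25−13)≡20=u; s(18)→19·(18−13)≡17=r; f(5)→19·(5−13)≡4=e (all mod 26).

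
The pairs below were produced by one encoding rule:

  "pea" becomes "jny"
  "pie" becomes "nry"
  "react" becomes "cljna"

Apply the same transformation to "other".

anqcx

The word is reversed, then every letter is shifted forward by 9.
For other: reverse → rehto; then shift: r+9=a, e+9=n, h+9=q, t+9=c, o+9=x.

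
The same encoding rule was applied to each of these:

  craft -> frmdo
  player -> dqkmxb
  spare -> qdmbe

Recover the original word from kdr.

fry

The output letters match the input read backwards, each shifted +12: craft reversed is tfarc. Read the word backwards and shift each letter +12.
Decoding kdr: shift back: k−12=y, d−12=r, r−12=f → yrf; then reverse → fry.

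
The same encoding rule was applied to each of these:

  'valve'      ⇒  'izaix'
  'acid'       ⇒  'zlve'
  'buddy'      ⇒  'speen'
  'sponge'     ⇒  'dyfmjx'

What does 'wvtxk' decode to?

timer

v(21)→i(8) and a(0)→z(25) fit y≡19x+25 (mod 26); the inverse of 19 mod 26 is 11. This is an affine cipher: with a=0,…,z=25, each position x becomes (19x+25) mod 26.
Undoing it on wvtxk: w(22)→11·(22−25)≡19=t; v(21)→11·(21−25)≡8=i; t(19)→11·(19−25)≡12=m; x(23)→11·(23−25)≡4=e; k(10)→11·(10−25)≡17=r (all mod 26).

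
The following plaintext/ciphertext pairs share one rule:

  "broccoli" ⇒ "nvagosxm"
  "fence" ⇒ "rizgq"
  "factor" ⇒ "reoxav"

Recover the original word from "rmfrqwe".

fitness

Shifts by position in broccoli: pos 0: b→n (+12), pos 1: r→v (+4), pos 2: o→a (+12), pos 3: c→g (+4) — repeating every 2. The shifts repeat in a cycle of length 2: positions 0,1,… shift by +12, +4, then the pattern repeats.
Reversing it on rmfrqwe: r−12=f, m−4=i, f−12=t, r−4=n, q−12=e, w−4=s, e−12=s.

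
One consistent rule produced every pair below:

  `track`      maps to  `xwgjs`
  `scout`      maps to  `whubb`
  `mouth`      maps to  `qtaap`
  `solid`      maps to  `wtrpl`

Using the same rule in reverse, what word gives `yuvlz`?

upper

In track: t→x is +4, r→w is +5, a→g is +6, c→j is +7 — the shift increases by 1 each position. Each letter shifts forward by (position + 4), i.e. 4, 5, 6, … — the shift grows by one for each successive letter.
Undoing it on yuvlz: y−4=u, u−5=p, v−6=p, l−7=e, z−8=r.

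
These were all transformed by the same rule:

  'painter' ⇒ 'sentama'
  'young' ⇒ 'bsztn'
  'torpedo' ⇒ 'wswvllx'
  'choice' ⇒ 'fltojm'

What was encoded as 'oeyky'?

later

In painter: p→s is +3, a→e is +4, i→n is +5, n→t is +6 — the shift increases by 1 each position. Letter i (0-indexed) is shifted by i+3, so successive shifts are 3, 4, 5, ….
Undoing it on oeyky: o−3=l, e−4=a, y−5=t, k−6=e, y−7=r.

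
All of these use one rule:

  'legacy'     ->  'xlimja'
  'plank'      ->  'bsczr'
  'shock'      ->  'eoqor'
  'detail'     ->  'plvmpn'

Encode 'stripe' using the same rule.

Shifts by position in legacy: pos 0: l→x (+12), pos 1: e→l (+7), pos 2: g→i (+2), pos 3: a→m (+12), pos 4: c→j (+7), pos 5: y→a (+2) — repeating every 3. A repeating key of period 3 is used — shifts +12, +7, +2 over and over.
Applying it to stripe: s+12=e, t+7=a, r+2=t, i+12=u, p+7=w, e+2=g.

eatuwg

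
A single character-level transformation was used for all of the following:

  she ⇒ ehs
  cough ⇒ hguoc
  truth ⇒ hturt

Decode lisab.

basil

The output letters match the input read backwards: she reversed is ehs. It's just the letters in reverse order.
Undoing it on lisab: then reverse → basil.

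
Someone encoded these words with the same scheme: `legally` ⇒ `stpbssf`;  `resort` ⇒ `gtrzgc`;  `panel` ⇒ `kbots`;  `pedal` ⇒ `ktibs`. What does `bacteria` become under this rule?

mbxctglb

l(11)→s(18) and e(4)→t(19) fit y≡11x+1 (mod 26); the inverse of 11 mod 26 is 19. Treating letters as 0–25, the rule is x ↦ 11x + 1 (mod 26).
For bacteria: b(1)→11·1+1≡12=m; a(0)→11·0+1≡1=b; c(2)→11·2+1≡23=x; t(19)→11·19+1≡2=c; e(4)→11·4+1≡19=t; r(17)→11·17+1≡6=g; i(8)→11·8+1≡11=l; a(0)→11·0+1≡1=b (all mod 26).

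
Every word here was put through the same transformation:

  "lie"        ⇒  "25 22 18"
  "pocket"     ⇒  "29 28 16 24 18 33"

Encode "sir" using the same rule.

l is letter #12 and maps to 25: an offset of 13. Letters become their 1-based position plus 13 (so a→14, b→15, …).
Applying it to sir: s=19→32, i=9→22, r=18→31.

32 22 31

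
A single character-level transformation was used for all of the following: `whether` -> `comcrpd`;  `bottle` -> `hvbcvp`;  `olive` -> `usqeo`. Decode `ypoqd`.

In whether: w→c is +6, h→o is +7, e→m is +8, t→c is +9 — the shift increases by 1 each position. Each letter shifts forward by (position + 6), i.e. 6, 7, 8, … — the shift grows by one for each successive letter.
Decoding ypoqd: y−6=s, p−7=i, o−8=g, q−9=h, d−10=t.

sight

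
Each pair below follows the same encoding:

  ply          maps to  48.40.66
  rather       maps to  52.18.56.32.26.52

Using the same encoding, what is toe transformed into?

Each letter becomes 2×(its alphabet position, a=1..z=26) + 16.
For toe: t=20→56, o=15→46, e=5→26.

56.46.26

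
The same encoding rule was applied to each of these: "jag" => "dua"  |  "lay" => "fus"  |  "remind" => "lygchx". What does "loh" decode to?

This is a Caesar cipher with shift 20.
Reversing it on loh: l−20=r, o−20=u, h−20=n.

run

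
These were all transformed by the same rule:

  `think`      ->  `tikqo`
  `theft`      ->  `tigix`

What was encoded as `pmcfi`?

place

In think: t→t is +0, h→i is +1, i→k is +2, n→q is +3 — the shift increases by 1 each position. Letter i (0-indexed) is shifted by i+0, so successive shifts are 0, 1, 2, ….
Undoing it on pmcfi: p−0=p, m−1=l, c−2=a, f−3=c, i−4=e.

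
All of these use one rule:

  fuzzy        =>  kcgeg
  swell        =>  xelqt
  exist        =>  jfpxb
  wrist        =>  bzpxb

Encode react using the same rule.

A repeating key of period 3 is used — shifts +5, +8, +7 over and over.
Applying it to react: r+5=w, e+8=m, a+7=h, c+5=h, t+8=b.

wmhhb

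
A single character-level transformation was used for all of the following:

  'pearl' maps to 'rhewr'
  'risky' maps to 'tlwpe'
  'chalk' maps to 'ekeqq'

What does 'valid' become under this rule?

xdpnj

In pearl: p→r is +2, e→h is +3, a→e is +4, r→w is +5 — the shift increases by 1 each position. The shift increases by 1 at each position, starting from +2: 2, 3, 4, ….
On valid: v+2=x, a+3=d, l+4=p, i+5=n, d+6=j.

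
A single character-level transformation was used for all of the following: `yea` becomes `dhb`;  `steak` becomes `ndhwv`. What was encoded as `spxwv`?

stump

The output letters match the input read backwards, each shifted +3: yea reversed is aey. The word is reversed, then every letter is shifted forward by 3.
Undoing it on spxwv: shift back: s−3=p, p−3=m, x−3=u, w−3=t, v−3=s → pmuts; then reverse → stump.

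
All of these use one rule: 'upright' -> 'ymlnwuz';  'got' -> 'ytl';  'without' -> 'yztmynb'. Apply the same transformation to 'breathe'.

The output letters match the input read backwards, each shifted +5: upright reversed is thgirpu. Two steps: reverse the string, then apply a Caesar shift of +5.
On breathe: reverse → ehtaerb; then shift: e+5=j, h+5=m, t+5=y, a+5=f, e+5=j, r+5=w, b+5=g.

jmyfjwg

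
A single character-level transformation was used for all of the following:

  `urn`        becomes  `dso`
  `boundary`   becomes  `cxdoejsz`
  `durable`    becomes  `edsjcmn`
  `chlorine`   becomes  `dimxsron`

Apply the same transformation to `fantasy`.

Vowels shift forward by 9 and consonants shift forward by 1.
On fantasy: f(cons)+1=g, a(vowel)+9=j, n(cons)+1=o, t(cons)+1=u, a(vowel)+9=j, s(cons)+1=t, y(cons)+1=z.

gjoujtz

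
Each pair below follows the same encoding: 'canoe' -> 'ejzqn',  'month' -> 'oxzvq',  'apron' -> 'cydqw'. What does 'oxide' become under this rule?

Shifts by position in canoe: pos 0: c→e (+2), pos 1: a→j (+9), pos 2: n→z (+12), pos 3: o→q (+2), pos 4: e→n (+9) — repeating every 3. It's a Vigenère-style cipher with numeric key [2,9,12]: position i shifts by key[i mod 3].
Applying it to oxide: o+2=q, x+9=g, i+12=u, d+2=f, e+9=n.

qgufn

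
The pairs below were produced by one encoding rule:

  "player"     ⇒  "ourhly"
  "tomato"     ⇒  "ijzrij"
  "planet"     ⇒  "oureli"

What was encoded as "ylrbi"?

react

p(15)→o(14) and l(11)→u(20) fit y≡5x+17 (mod 26); the inverse of 5 mod 26 is 21. Treating letters as 0–25, the rule is x ↦ 5x + 17 (mod 26).
Reversing it on ylrbi: y(24)→21·(24−17)≡17=r; l(11)→21·(11−17)≡4=e; r(17)→21·(17−17)≡0=a; b(1)→21·(1−17)≡2=c; i(8)→21·(8−17)≡19=t (all mod 26).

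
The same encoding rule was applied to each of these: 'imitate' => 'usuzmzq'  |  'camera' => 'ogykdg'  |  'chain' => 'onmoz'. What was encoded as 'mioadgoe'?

accuracy

Shifts by position in imitate: pos 0: i→u (+12), pos 1: m→s (+6), pos 2: i→u (+12), pos 3: t→z (+6) — repeating every 2. The shifts repeat in a cycle of length 2: positions 0,1,… shift by +12, +6, then the pattern repeats.
Decoding mioadgoe: m−12=a, i−6=c, o−12=c, a−6=u, d−12=r, g−6=a, o−12=c, e−6=y.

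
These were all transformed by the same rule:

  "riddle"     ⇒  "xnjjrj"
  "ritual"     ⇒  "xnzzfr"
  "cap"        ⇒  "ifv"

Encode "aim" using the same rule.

fns

The shift depends on letter class: consonant r→x is +6, but vowel i→n is +5. Two shifts are in play — +5 for a/e/i/o/u, +6 for every other letter.
For aim: a(vowel)+5=f, i(vowel)+5=n, m(cons)+6=s.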